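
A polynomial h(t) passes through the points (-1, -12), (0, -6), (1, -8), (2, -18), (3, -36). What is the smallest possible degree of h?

2

Forward differences of the values at t = -1, 0, 1, 2, 3:
  h  : -12  -6  -8  -18  -36
  Δ  : 6  -2  -10  -18
  Δ^2: -8  -8  -8
  Δ^3: 0  0
  Δ^4: 0
The second differences are constant (-8) and nonzero, while all higher differences vanish, so the minimal degree is 2.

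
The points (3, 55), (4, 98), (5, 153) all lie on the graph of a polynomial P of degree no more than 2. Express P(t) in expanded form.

P(t) = 6t^2 + t - 2

Write P(t) = at^2 + bt + c. Substituting each data point gives a linear system:
  9a + 3b + c = 55
  16a + 4b + c = 98
  25a + 5b + c = 153
Solving the system yields a = 6, b = 1, c = -2.
So P(t) = 6t^2 + t - 2.
Check: P(4) = 98. ✓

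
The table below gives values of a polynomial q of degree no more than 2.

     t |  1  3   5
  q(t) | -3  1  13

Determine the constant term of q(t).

Write q(t) = at^2 + bt + c. Substituting each data point gives a linear system:
  a + b + c = -3
  9a + 3b + c = 1
  25a + 5b + c = 13
Solving the system yields a = 1, b = -2, c = -2.
So q(t) = t^2 - 2t - 2.
The constant term is -2.

-2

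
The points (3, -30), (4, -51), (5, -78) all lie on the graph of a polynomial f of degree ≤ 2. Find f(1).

Write f(s) = as^2 + bs + c. Substituting each data point gives a linear system:
  9a + 3b + c = -30
  16a + 4b + c = -51
  25a + 5b + c = -78
Solving the system yields a = -3, b = 0, c = -3.
So f(s) = -3s^2 - 3.
Then f(1) = -6.

-6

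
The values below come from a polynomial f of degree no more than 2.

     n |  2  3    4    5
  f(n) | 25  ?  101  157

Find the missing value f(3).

57

On equispaced nodes a degree-2 polynomial has vanishing third forward difference, so
  - f(2) + 3·f(3) - 3·f(4) + f(5) = 0.
Substituting the known values and solving for f(3):
  3·f(3) = 171
  f(3) = 57.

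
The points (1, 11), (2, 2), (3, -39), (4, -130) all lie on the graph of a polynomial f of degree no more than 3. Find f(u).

Write f(u) = au^3 + bu^2 + cu + d. Substituting each data point gives a linear system:
  a + b + c + d = 11
  8a + 4b + 2c + d = 2
  27a + 9b + 3c + d = -39
  64a + 16b + 4c + d = -130
Solving the system yields a = -3, b = 2, c = 6, d = 6.
So f(u) = -3u³ + 2u² + 6u + 6.
Check: f(3) = -39. ✓

f(u) = -3u^3 + 2u^2 + 6u + 6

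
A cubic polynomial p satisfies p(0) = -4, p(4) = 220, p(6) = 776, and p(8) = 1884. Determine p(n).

Using the Lagrange interpolation formula with nodes 0, 4, 6, 8:
  L_0(n) = (n - 4)(n - 6)(n - 8) / -192
  L_1(n) = n(n - 6)(n - 8) / 32
  L_2(n) = n(n - 4)(n - 8) / -24
  L_3(n) = n(n - 4)(n - 6) / 64
Then p(n) = -4·L_0(n) + 220·L_1(n) + 776·L_2(n) + 1884·L_3(n).
Expanding and collecting terms gives p(n) = 4n³ - 3n² + 4n - 4.
Check: p(0) = -4. ✓

p(n) = 4n^3 - 3n^2 + 4n - 4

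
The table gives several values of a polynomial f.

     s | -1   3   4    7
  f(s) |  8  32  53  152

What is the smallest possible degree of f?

2

Divided differences on the nodes -1, 3, 4, 7:
  order 0: 8  32  53  152
  order 1: 6  21  33
  order 2: 3  3
  order 3: 0
The order-2 divided differences are all 3 (nonzero) and every higher order vanishes, so the data lies on a polynomial of degree exactly 2.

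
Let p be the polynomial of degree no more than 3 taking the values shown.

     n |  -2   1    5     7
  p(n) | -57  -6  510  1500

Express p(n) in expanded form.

p(n) = 5n^3 - 4n^2 - 2n - 5

Write p(n) = an^3 + bn^2 + cn + d. Substituting each data point gives a linear system:
  -8a + 4b - 2c + d = -57
  a + b + c + d = -6
  125a + 25b + 5c + d = 510
  343a + 49b + 7c + d = 1500
Solving the system yields a = 5, b = -4, c = -2, d = -5.
So p(n) = 5n³ - 4n² - 2n - 5.
Check: p(-2) = -57. ✓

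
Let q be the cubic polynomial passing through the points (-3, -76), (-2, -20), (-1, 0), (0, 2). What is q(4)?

190

Using the Lagrange interpolation formula with nodes -3, -2, -1, 0:
  L_0(n) = (n + 2)(n + 1)n / -6
  L_1(n) = (n + 3)(n + 1)n / 2
  L_2(n) = (n + 3)(n + 2)n / -2
  L_3(n) = (n + 3)(n + 2)(n + 1) / 6
Then q(n) = -76·L_0(n) - 20·L_1(n) + 0·L_2(n) + 2·L_3(n).
Expanding and collecting terms gives q(n) = 3n^3 - n + 2.
Evaluating at n = 4: q(4) = 190.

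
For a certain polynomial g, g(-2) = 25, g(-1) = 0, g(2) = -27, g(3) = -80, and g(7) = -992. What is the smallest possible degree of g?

3

Divided differences on the nodes -2, -1, 2, 3, 7:
  order 0: 25  0  -27  -80  -992
  order 1: -25  -9  -53  -228
  order 2: 4  -11  -35
  order 3: -3  -3
  order 4: 0
The order-3 divided differences are all -3 (nonzero) and every higher order vanishes, so the data lies on a polynomial of degree exactly 3.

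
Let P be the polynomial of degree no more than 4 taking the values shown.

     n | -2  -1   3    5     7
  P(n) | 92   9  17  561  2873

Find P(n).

P(n) = 2n^4 - 6n^3 + 3n^2 - 2n - 4

Write P(n) = an^4 + bn^3 + cn^2 + dn + e. Substituting each data point gives a linear system:
  16a - 8b + 4c - 2d + e = 92
  a - b + c - d + e = 9
  81a + 27b + 9c + 3d + e = 17
  625a + 125b + 25c + 5d + e = 561
  2401a + 343b + 49c + 7d + e = 2873
Solving the system yields a = 2, b = -6, c = 3, d = -2, e = -4.
So P(n) = 2n⁴ - 6n³ + 3n² - 2n - 4.
Check: P(-2) = 92. ✓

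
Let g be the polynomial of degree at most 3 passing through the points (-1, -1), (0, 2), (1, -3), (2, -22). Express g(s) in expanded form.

g(s) = -s^3 - 4s^2 + 2

Write g(s) = as^3 + bs^2 + cs + d. Substituting each data point gives a linear system:
  -a + b - c + d = -1
  d = 2
  a + b + c + d = -3
  8a + 4b + 2c + d = -22
Solving the system yields a = -1, b = -4, c = 0, d = 2.
So g(s) = -s³ - 4s² + 2.
Check: g(0) = 2. ✓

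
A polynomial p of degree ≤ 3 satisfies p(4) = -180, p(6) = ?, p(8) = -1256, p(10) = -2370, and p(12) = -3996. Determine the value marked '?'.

-558

The 4 known points determine the degree-3 polynomial uniquely.
Write p(x) = ax^3 + bx^2 + cx + d. Substituting each data point gives a linear system:
  64a + 16b + 4c + d = -180
  512a + 64b + 8c + d = -1256
  1000a + 100b + 10c + d = -2370
  1728a + 144b + 12c + d = -3996
Solving the system yields a = -2, b = -4, c = 3, d = 0.
So p(x) = -2x^3 - 4x^2 + 3x.
Then p(6) = -558.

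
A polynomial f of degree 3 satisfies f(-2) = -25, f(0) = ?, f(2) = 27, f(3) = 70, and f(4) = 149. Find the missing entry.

1

The 4 known points determine the degree-3 polynomial uniquely.
Write f(t) = at^3 + bt^2 + ct + d. Substituting each data point gives a linear system:
  -8a + 4b - 2c + d = -25
  8a + 4b + 2c + d = 27
  27a + 9b + 3c + d = 70
  64a + 16b + 4c + d = 149
Solving the system yields a = 2, b = 0, c = 5, d = 1.
So f(t) = 2t^3 + 5t + 1.
Then f(0) = 1.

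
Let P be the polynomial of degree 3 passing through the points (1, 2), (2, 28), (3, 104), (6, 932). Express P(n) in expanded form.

P(n) = 5n^3 - 5n^2 + 6n - 4

Write P(n) = an^3 + bn^2 + cn + d. Substituting each data point gives a linear system:
  a + b + c + d = 2
  8a + 4b + 2c + d = 28
  27a + 9b + 3c + d = 104
  216a + 36b + 6c + d = 932
Solving the system yields a = 5, b = -5, c = 6, d = -4.
So P(n) = 5n³ - 5n² + 6n - 4.
Check: P(3) = 104. ✓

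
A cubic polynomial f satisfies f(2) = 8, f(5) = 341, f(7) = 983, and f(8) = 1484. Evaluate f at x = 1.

-7

Write f(x) = ax^3 + bx^2 + cx + d. Substituting each data point gives a linear system:
  8a + 4b + 2c + d = 8
  125a + 25b + 5c + d = 341
  343a + 49b + 7c + d = 983
  512a + 64b + 8c + d = 1484
Solving the system yields a = 3, b = 0, c = -6, d = -4.
So f(x) = 3x^3 - 6x - 4.
Then f(1) = -7.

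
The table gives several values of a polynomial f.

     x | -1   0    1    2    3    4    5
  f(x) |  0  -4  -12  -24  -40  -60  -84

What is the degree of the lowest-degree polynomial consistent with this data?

Forward differences of the values at x = -1, 0, 1, 2, 3, 4, 5:
  f  : 0  -4  -12  -24  -40  -60  -84
  Δ  : -4  -8  -12  -16  -20  -24
  Δ^2: -4  -4  -4  -4  -4
  Δ^3: 0  0  0  0
  Δ^4: 0  0  0
  Δ^5: 0  0
  Δ^6: 0
The second differences are constant (-4) and nonzero, while all higher differences vanish, so the minimal degree is 2.

2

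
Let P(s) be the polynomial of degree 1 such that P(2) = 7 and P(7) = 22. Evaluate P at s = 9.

Using the Lagrange interpolation formula with nodes 2, 7:
  L_0(s) = (s - 7) / -5
  L_1(s) = (s - 2) / 5
Then P(s) = 7·L_0(s) + 22·L_1(s).
Expanding and collecting terms gives P(s) = 3s + 1.
Evaluating at s = 9: P(9) = 28.

28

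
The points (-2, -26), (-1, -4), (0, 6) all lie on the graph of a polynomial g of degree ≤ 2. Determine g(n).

Write g(n) = an^2 + bn + c. Substituting each data point gives a linear system:
  4a - 2b + c = -26
  a - b + c = -4
  c = 6
Solving the system yields a = -6, b = 4, c = 6.
So g(n) = -6n^2 + 4n + 6.
Check: g(-2) = -26. ✓

g(n) = -6n^2 + 4n + 6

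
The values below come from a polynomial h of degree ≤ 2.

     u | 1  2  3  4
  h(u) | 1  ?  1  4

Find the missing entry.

On equispaced nodes a degree-2 polynomial has vanishing third forward difference, so
  - h(1) + 3·h(2) - 3·h(3) + h(4) = 0.
Substituting the known values and solving for h(2):
  3·h(2) = 0
  h(2) = 0.

0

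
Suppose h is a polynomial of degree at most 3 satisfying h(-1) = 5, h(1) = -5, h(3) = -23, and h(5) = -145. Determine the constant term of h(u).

-5

Write h(u) = au^3 + bu^2 + cu + d. Substituting each data point gives a linear system:
  -a + b - c + d = 5
  a + b + c + d = -5
  27a + 9b + 3c + d = -23
  125a + 25b + 5c + d = -145
Solving the system yields a = -2, b = 5, c = -3, d = -5.
So h(u) = -2u^3 + 5u^2 - 3u - 5.
The constant term is -5.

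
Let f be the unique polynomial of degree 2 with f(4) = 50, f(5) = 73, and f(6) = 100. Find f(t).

f(t) = 2t^2 + 5t - 2

Write f(t) = at^2 + bt + c. Substituting each data point gives a linear system:
  16a + 4b + c = 50
  25a + 5b + c = 73
  36a + 6b + c = 100
Solving the system yields a = 2, b = 5, c = -2.
So f(t) = 2t^2 + 5t - 2.
Check: f(6) = 100. ✓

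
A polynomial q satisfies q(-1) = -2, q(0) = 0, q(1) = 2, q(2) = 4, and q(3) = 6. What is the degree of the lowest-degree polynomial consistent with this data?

1

Forward differences of the values at s = -1, 0, 1, 2, 3:
  q  : -2  0  2  4  6
  Δ  : 2  2  2  2
  Δ^2: 0  0  0
  Δ^3: 0  0
  Δ^4: 0
The first differences are constant (2) and nonzero, while all higher differences vanish, so the minimal degree is 1.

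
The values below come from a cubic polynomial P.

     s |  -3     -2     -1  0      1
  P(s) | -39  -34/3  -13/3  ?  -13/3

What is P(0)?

On equispaced nodes a degree-3 polynomial has vanishing fourth forward difference, so
  P(-3) - 4·P(-2) + 6·P(-1) - 4·P(0) + P(1) = 0.
Substituting the known values and solving for P(0):
  -4·P(0) = 24
  P(0) = -6.

-6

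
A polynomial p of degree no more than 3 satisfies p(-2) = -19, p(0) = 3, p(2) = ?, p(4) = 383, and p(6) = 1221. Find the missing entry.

57

On equispaced nodes a degree-3 polynomial has vanishing fourth forward difference, so
  p(-2) - 4·p(0) + 6·p(2) - 4·p(4) + p(6) = 0.
Substituting the known values and solving for p(2):
  6·p(2) = 342
  p(2) = 57.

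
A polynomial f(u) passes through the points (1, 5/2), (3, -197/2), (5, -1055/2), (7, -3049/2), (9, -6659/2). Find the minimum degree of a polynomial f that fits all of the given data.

Forward differences of the values at u = 1, 3, 5, 7, 9:
  f  : 5/2  -197/2  -1055/2  -3049/2  -6659/2
  Δ  : -101  -429  -997  -1805
  Δ^2: -328  -568  -808
  Δ^3: -240  -240
  Δ^4: 0
The third differences are constant (-240) and nonzero, while all higher differences vanish, so the minimal degree is 3.

3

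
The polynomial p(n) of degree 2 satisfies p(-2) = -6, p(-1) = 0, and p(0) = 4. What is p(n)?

p(n) = -n^2 + 3n + 4

Write p(n) = an^2 + bn + c. Substituting each data point gives a linear system:
  4a - 2b + c = -6
  a - b + c = 0
  c = 4
Solving the system yields a = -1, b = 3, c = 4.
So p(n) = -n^2 + 3n + 4.
Check: p(0) = 4. ✓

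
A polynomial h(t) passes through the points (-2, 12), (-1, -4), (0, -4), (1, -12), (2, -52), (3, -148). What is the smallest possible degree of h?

Forward differences of the values at t = -2, -1, 0, 1, 2, 3:
  h  : 12  -4  -4  -12  -52  -148
  Δ  : -16  0  -8  -40  -96
  Δ^2: 16  -8  -32  -56
  Δ^3: -24  -24  -24
  Δ^4: 0  0
  Δ^5: 0
The third differences are constant (-24) and nonzero, while all higher differences vanish, so the minimal degree is 3.

3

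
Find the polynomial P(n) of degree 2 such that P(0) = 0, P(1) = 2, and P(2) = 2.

Using the Lagrange interpolation formula with nodes 0, 1, 2:
  L_0(n) = (n - 1)(n - 2) / 2
  L_1(n) = n(n - 2) / -1
  L_2(n) = n(n - 1) / 2
Then P(n) = 0·L_0(n) + 2·L_1(n) + 2·L_2(n).
Expanding and collecting terms gives P(n) = -n² + 3n.
Check: P(0) = 0. ✓

P(n) = -n^2 + 3n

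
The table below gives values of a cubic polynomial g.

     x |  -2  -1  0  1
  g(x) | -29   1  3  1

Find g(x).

Write g(x) = ax^3 + bx^2 + cx + d. Substituting each data point gives a linear system:
  -8a + 4b - 2c + d = -29
  -a + b - c + d = 1
  d = 3
  a + b + c + d = 1
Solving the system yields a = 4, b = -2, c = -4, d = 3.
So g(x) = 4x³ - 2x² - 4x + 3.
Check: g(1) = 1. ✓

g(x) = 4x^3 - 2x^2 - 4x + 3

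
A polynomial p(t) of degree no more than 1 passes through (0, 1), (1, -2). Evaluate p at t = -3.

Using the Lagrange interpolation formula with nodes 0, 1:
  L_0(t) = (t - 1) / -1
  L_1(t) = t / 1
Then p(t) = 1·L_0(t) - 2·L_1(t).
Expanding and collecting terms gives p(t) = -3t + 1.
Evaluating at t = -3: p(-3) = 10.

10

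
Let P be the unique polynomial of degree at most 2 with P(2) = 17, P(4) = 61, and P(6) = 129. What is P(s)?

P(s) = 3s^2 + 4s - 3

Write P(s) = as^2 + bs + c. Substituting each data point gives a linear system:
  4a + 2b + c = 17
  16a + 4b + c = 61
  36a + 6b + c = 129
Solving the system yields a = 3, b = 4, c = -3.
So P(s) = 3s^2 + 4s - 3.
Check: P(2) = 17. ✓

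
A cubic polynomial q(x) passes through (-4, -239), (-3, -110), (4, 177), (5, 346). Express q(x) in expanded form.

q(x) = 3x^3 - 2x^2 + 4x + 1

Using the Lagrange interpolation formula with nodes -4, -3, 4, 5:
  L_0(x) = (x + 3)(x - 4)(x - 5) / -72
  L_1(x) = (x + 4)(x - 4)(x - 5) / 56
  L_2(x) = (x + 4)(x + 3)(x - 5) / -56
  L_3(x) = (x + 4)(x + 3)(x - 4) / 72
Then q(x) = -239·L_0(x) - 110·L_1(x) + 177·L_2(x) + 346·L_3(x).
Expanding and collecting terms gives q(x) = 3x³ - 2x² + 4x + 1.
Check: q(-4) = -239. ✓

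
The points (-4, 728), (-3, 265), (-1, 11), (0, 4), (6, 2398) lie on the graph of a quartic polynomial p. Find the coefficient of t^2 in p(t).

Write p(t) = at^4 + bt^3 + ct^2 + dt + e. Substituting each data point gives a linear system:
  256a - 64b + 16c - 4d + e = 728
  81a - 27b + 9c - 3d + e = 265
  a - b + c - d + e = 11
  e = 4
  1296a + 216b + 36c + 6d + e = 2398
Solving the system yields a = 2, b = -2, c = 6, d = 3, e = 4.
So p(t) = 2t⁴ - 2t³ + 6t² + 3t + 4.
The coefficient of t^2 is 6.

6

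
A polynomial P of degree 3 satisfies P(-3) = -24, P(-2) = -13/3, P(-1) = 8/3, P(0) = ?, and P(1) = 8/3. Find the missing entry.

3

On equispaced nodes a degree-3 polynomial has vanishing fourth forward difference, so
  P(-3) - 4·P(-2) + 6·P(-1) - 4·P(0) + P(1) = 0.
Substituting the known values and solving for P(0):
  -4·P(0) = -12
  P(0) = 3.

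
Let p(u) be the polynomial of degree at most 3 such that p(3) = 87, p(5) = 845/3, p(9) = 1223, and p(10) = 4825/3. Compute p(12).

2601

Using the Lagrange interpolation formula with nodes 3, 5, 9, 10:
  L_0(u) = (u - 5)(u - 9)(u - 10) / -84
  L_1(u) = (u - 3)(u - 9)(u - 10) / 40
  L_2(u) = (u - 3)(u - 5)(u - 10) / -24
  L_3(u) = (u - 3)(u - 5)(u - 9) / 35
Then p(u) = 87·L_0(u) + 845/3·L_1(u) + 1223·L_2(u) + 4825/3·L_3(u).
Expanding and collecting terms gives p(u) = u³ + 6u² + (1/3)u + 5.
Evaluating at u = 12: p(12) = 2601.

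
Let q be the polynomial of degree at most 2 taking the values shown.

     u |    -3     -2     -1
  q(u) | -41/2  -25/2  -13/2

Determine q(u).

Write q(u) = au^2 + bu + c. Substituting each data point gives a linear system:
  9a - 3b + c = -41/2
  4a - 2b + c = -25/2
  a - b + c = -13/2
Solving the system yields a = -1, b = 3, c = -5/2.
So q(u) = -u^2 + 3u - 5/2.
Check: q(-2) = -25/2. ✓

q(u) = -u^2 + 3u - 5/2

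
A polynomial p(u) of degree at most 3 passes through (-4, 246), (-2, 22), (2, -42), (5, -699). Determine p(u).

p(u) = -5u^3 - 4u^2 + 4u + 6

Using the Lagrange interpolation formula with nodes -4, -2, 2, 5:
  L_0(u) = (u + 2)(u - 2)(u - 5) / -108
  L_1(u) = (u + 4)(u - 2)(u - 5) / 56
  L_2(u) = (u + 4)(u + 2)(u - 5) / -72
  L_3(u) = (u + 4)(u + 2)(u - 2) / 189
Then p(u) = 246·L_0(u) + 22·L_1(u) - 42·L_2(u) - 699·L_3(u).
Expanding and collecting terms gives p(u) = -5u³ - 4u² + 4u + 6.
Check: p(5) = -699. ✓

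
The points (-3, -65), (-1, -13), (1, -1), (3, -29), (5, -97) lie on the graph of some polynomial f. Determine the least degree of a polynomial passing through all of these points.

Forward differences of the values at n = -3, -1, 1, 3, 5:
  f  : -65  -13  -1  -29  -97
  Δ  : 52  12  -28  -68
  Δ^2: -40  -40  -40
  Δ^3: 0  0
  Δ^4: 0
The second differences are constant (-40) and nonzero, while all higher differences vanish, so the minimal degree is 2.

2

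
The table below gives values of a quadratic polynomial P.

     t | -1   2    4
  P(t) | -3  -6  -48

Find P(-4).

-72

Write P(t) = at^2 + bt + c. Substituting each data point gives a linear system:
  a - b + c = -3
  4a + 2b + c = -6
  16a + 4b + c = -48
Solving the system yields a = -4, b = 3, c = 4.
So P(t) = -4t² + 3t + 4.
Then P(-4) = -72.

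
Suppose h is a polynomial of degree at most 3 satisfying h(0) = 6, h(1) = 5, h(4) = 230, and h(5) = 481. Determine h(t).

Using the Lagrange interpolation formula with nodes 0, 1, 4, 5:
  L_0(t) = (t - 1)(t - 4)(t - 5) / -20
  L_1(t) = t(t - 4)(t - 5) / 12
  L_2(t) = t(t - 1)(t - 5) / -12
  L_3(t) = t(t - 1)(t - 4) / 20
Then h(t) = 6·L_0(t) + 5·L_1(t) + 230·L_2(t) + 481·L_3(t).
Expanding and collecting terms gives h(t) = 5t^3 - 6t^2 + 6.
Check: h(5) = 481. ✓

h(t) = 5t^3 - 6t^2 + 6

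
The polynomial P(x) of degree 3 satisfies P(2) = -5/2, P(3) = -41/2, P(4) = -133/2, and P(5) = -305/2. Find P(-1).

7/2

Forward differences of the values at x = 2, 3, 4, 5:
  P  : -5/2  -41/2  -133/2  -305/2
  Δ  : -18  -46  -86
  Δ^2: -28  -40
  Δ^3: -12
The third differences are constant, confirming degree 3.
Interpolating (Newton forward form) and evaluating at x = -1 gives P(-1) = 7/2.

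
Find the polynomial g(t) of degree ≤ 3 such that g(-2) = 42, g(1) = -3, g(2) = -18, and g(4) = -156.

Using the Lagrange interpolation formula with nodes -2, 1, 2, 4:
  L_0(t) = (t - 1)(t - 2)(t - 4) / -72
  L_1(t) = (t + 2)(t - 2)(t - 4) / 9
  L_2(t) = (t + 2)(t - 1)(t - 4) / -8
  L_3(t) = (t + 2)(t - 1)(t - 2) / 36
Then g(t) = 42·L_0(t) - 3·L_1(t) - 18·L_2(t) - 156·L_3(t).
Expanding and collecting terms gives g(t) = -3t^3 + 3t^2 - 3t.
Check: g(4) = -156. ✓

g(t) = -3t^3 + 3t^2 - 3t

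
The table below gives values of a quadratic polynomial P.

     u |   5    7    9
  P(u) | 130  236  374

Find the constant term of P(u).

5

Write P(u) = au^2 + bu + c. Substituting each data point gives a linear system:
  25a + 5b + c = 130
  49a + 7b + c = 236
  81a + 9b + c = 374
Solving the system yields a = 4, b = 5, c = 5.
So P(u) = 4u^2 + 5u + 5.
The constant term is 5.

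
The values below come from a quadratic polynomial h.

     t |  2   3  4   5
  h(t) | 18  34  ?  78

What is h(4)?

The 3 known points determine the degree-2 polynomial uniquely.
Write h(t) = at^2 + bt + c. Substituting each data point gives a linear system:
  4a + 2b + c = 18
  9a + 3b + c = 34
  25a + 5b + c = 78
Solving the system yields a = 2, b = 6, c = -2.
So h(t) = 2t² + 6t - 2.
Then h(4) = 54.

54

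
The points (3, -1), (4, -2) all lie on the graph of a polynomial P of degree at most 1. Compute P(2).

Using the Lagrange interpolation formula with nodes 3, 4:
  L_0(x) = (x - 4) / -1
  L_1(x) = (x - 3) / 1
Then P(x) = -1·L_0(x) - 2·L_1(x).
Expanding and collecting terms gives P(x) = -x + 2.
Evaluating at x = 2: P(2) = 0.

0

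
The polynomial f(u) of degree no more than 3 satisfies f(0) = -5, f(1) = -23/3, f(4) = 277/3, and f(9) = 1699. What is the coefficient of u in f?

1/3

Write f(u) = au^3 + bu^2 + cu + d. Substituting each data point gives a linear system:
  d = -5
  a + b + c + d = -23/3
  64a + 16b + 4c + d = 277/3
  729a + 81b + 9c + d = 1699
Solving the system yields a = 3, b = -6, c = 1/3, d = -5.
So f(u) = 3u³ - 6u² + (1/3)u - 5.
The coefficient of u is 1/3.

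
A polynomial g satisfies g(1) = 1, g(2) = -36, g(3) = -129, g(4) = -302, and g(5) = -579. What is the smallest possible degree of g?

Forward differences of the values at s = 1, 2, 3, 4, 5:
  g  : 1  -36  -129  -302  -579
  Δ  : -37  -93  -173  -277
  Δ^2: -56  -80  -104
  Δ^3: -24  -24
  Δ^4: 0
The third differences are constant (-24) and nonzero, while all higher differences vanish, so the minimal degree is 3.

3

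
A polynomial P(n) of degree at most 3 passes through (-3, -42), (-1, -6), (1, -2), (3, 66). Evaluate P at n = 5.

Using the Lagrange interpolation formula with nodes -3, -1, 1, 3:
  L_0(n) = (n + 1)(n - 1)(n - 3) / -48
  L_1(n) = (n + 3)(n - 1)(n - 3) / 16
  L_2(n) = (n + 3)(n + 1)(n - 3) / -16
  L_3(n) = (n + 3)(n + 1)(n - 1) / 48
Then P(n) = -42·L_0(n) - 6·L_1(n) - 2·L_2(n) + 66·L_3(n).
Expanding and collecting terms gives P(n) = 2n³ + 2n² - 6.
Evaluating at n = 5: P(5) = 294.

294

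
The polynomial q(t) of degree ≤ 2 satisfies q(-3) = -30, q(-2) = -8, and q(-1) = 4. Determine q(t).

q(t) = -5t^2 - 3t + 6

Using the Lagrange interpolation formula with nodes -3, -2, -1:
  L_0(t) = (t + 2)(t + 1) / 2
  L_1(t) = (t + 3)(t + 1) / -1
  L_2(t) = (t + 3)(t + 2) / 2
Then q(t) = -30·L_0(t) - 8·L_1(t) + 4·L_2(t).
Expanding and collecting terms gives q(t) = -5t² - 3t + 6.
Check: q(-1) = 4. ✓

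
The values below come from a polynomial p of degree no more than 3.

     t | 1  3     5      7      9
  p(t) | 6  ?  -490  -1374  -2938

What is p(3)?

On equispaced nodes a degree-3 polynomial has vanishing fourth forward difference, so
  p(1) - 4·p(3) + 6·p(5) - 4·p(7) + p(9) = 0.
Substituting the known values and solving for p(3):
  -4·p(3) = 376
  p(3) = -94.

-94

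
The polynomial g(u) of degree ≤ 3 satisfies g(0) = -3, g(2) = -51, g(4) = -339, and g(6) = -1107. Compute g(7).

Write g(u) = au^3 + bu^2 + cu + d. Substituting each data point gives a linear system:
  d = -3
  8a + 4b + 2c + d = -51
  64a + 16b + 4c + d = -339
  216a + 36b + 6c + d = -1107
Solving the system yields a = -5, b = 0, c = -4, d = -3.
So g(u) = -5u^3 - 4u - 3.
Then g(7) = -1746.

-1746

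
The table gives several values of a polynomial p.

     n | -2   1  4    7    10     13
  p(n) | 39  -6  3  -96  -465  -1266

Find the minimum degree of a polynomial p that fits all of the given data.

3

Forward differences of the values at n = -2, 1, 4, 7, 10, 13:
  p  : 39  -6  3  -96  -465  -1266
  Δ  : -45  9  -99  -369  -801
  Δ^2: 54  -108  -270  -432
  Δ^3: -162  -162  -162
  Δ^4: 0  0
  Δ^5: 0
The third differences are constant (-162) and nonzero, while all higher differences vanish, so the minimal degree is 3.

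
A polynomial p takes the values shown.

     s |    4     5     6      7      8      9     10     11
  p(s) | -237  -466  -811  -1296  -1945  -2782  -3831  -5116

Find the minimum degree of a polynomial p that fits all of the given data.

Forward differences of the values at s = 4, 5, 6, 7, 8, 9, 10, 11:
  p  : -237  -466  -811  -1296  -1945  -2782  -3831  -5116
  Δ  : -229  -345  -485  -649  -837  -1049  -1285
  Δ^2: -116  -140  -164  -188  -212  -236
  Δ^3: -24  -24  -24  -24  -24
  Δ^4: 0  0  0  0
  Δ^5: 0  0  0
  Δ^6: 0  0
  Δ^7: 0
The third differences are constant (-24) and nonzero, while all higher differences vanish, so the minimal degree is 3.

3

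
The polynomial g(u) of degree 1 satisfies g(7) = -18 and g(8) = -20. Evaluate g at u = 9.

Using the Lagrange interpolation formula with nodes 7, 8:
  L_0(u) = (u - 8) / -1
  L_1(u) = (u - 7) / 1
Then g(u) = -18·L_0(u) - 20·L_1(u).
Expanding and collecting terms gives g(u) = -2u - 4.
Evaluating at u = 9: g(9) = -22.

-22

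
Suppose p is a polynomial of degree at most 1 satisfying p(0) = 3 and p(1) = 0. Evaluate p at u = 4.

-9

Write p(u) = au + b. Substituting each data point gives a linear system:
  b = 3
  a + b = 0
Solving the system yields a = -3, b = 3.
So p(u) = -3u + 3.
Then p(4) = -9.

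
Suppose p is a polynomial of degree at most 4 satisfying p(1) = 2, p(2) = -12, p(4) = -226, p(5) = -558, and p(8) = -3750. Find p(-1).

-6

Write p(t) = at^4 + bt^3 + ct^2 + dt + e. Substituting each data point gives a linear system:
  a + b + c + d + e = 2
  16a + 8b + 4c + 2d + e = -12
  256a + 64b + 16c + 4d + e = -226
  625a + 125b + 25c + 5d + e = -558
  4096a + 512b + 64c + 8d + e = -3750
Solving the system yields a = -1, b = 1, c = -3, d = 3, e = 2.
So p(t) = -t^4 + t^3 - 3t^2 + 3t + 2.
Then p(-1) = -6.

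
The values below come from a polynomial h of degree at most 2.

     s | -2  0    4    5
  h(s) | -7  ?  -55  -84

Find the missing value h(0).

1

The 3 known points determine the degree-2 polynomial uniquely.
Write h(s) = as^2 + bs + c. Substituting each data point gives a linear system:
  4a - 2b + c = -7
  16a + 4b + c = -55
  25a + 5b + c = -84
Solving the system yields a = -3, b = -2, c = 1.
So h(s) = -3s² - 2s + 1.
Then h(0) = 1.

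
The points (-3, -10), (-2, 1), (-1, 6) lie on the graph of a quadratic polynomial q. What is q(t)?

Using the Lagrange interpolation formula with nodes -3, -2, -1:
  L_0(t) = (t + 2)(t + 1) / 2
  L_1(t) = (t + 3)(t + 1) / -1
  L_2(t) = (t + 3)(t + 2) / 2
Then q(t) = -10·L_0(t) + 1·L_1(t) + 6·L_2(t).
Expanding and collecting terms gives q(t) = -3t^2 - 4t + 5.
Check: q(-1) = 6. ✓

q(t) = -3t^2 - 4t + 5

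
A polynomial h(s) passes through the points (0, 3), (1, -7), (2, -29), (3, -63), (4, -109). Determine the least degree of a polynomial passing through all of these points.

Forward differences of the values at s = 0, 1, 2, 3, 4:
  h  : 3  -7  -29  -63  -109
  Δ  : -10  -22  -34  -46
  Δ^2: -12  -12  -12
  Δ^3: 0  0
  Δ^4: 0
The second differences are constant (-12) and nonzero, while all higher differences vanish, so the minimal degree is 2.

2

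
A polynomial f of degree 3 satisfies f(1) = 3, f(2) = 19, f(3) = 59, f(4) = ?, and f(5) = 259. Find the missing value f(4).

On equispaced nodes a degree-3 polynomial has vanishing fourth forward difference, so
  f(1) - 4·f(2) + 6·f(3) - 4·f(4) + f(5) = 0.
Substituting the known values and solving for f(4):
  -4·f(4) = -540
  f(4) = 135.

135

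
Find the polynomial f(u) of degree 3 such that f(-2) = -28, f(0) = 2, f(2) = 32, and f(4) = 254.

Using the Lagrange interpolation formula with nodes -2, 0, 2, 4:
  L_0(u) = u(u - 2)(u - 4) / -48
  L_1(u) = (u + 2)(u - 2)(u - 4) / 16
  L_2(u) = (u + 2)u(u - 4) / -16
  L_3(u) = (u + 2)u(u - 2) / 48
Then f(u) = -28·L_0(u) + 2·L_1(u) + 32·L_2(u) + 254·L_3(u).
Expanding and collecting terms gives f(u) = 4u³ - u + 2.
Check: f(0) = 2. ✓

f(u) = 4u^3 - u + 2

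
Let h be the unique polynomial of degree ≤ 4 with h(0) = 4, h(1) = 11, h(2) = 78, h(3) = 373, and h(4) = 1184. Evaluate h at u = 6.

6106

Write h(u) = au^4 + bu^3 + cu^2 + du + e. Substituting each data point gives a linear system:
  e = 4
  a + b + c + d + e = 11
  16a + 8b + 4c + 2d + e = 78
  81a + 27b + 9c + 3d + e = 373
  256a + 64b + 16c + 4d + e = 1184
Solving the system yields a = 5, b = -2, c = 1, d = 3, e = 4.
So h(u) = 5u⁴ - 2u³ + u² + 3u + 4.
Then h(6) = 6106.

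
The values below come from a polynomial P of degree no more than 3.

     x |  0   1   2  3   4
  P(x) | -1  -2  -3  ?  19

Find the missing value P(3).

2

On equispaced nodes a degree-3 polynomial has vanishing fourth forward difference, so
  P(0) - 4·P(1) + 6·P(2) - 4·P(3) + P(4) = 0.
Substituting the known values and solving for P(3):
  -4·P(3) = -8
  P(3) = 2.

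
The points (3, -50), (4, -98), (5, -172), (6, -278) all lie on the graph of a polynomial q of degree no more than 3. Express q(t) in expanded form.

q(t) = -t^3 - t^2 - 4t - 2

Write q(t) = at^3 + bt^2 + ct + d. Substituting each data point gives a linear system:
  27a + 9b + 3c + d = -50
  64a + 16b + 4c + d = -98
  125a + 25b + 5c + d = -172
  216a + 36b + 6c + d = -278
Solving the system yields a = -1, b = -1, c = -4, d = -2.
So q(t) = -t^3 - t^2 - 4t - 2.
Check: q(6) = -278. ✓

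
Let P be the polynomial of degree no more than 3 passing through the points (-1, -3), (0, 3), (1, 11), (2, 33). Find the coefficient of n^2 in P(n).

1

Write P(n) = an^3 + bn^2 + cn + d. Substituting each data point gives a linear system:
  -a + b - c + d = -3
  d = 3
  a + b + c + d = 11
  8a + 4b + 2c + d = 33
Solving the system yields a = 2, b = 1, c = 5, d = 3.
So P(n) = 2n^3 + n^2 + 5n + 3.
The coefficient of n^2 is 1.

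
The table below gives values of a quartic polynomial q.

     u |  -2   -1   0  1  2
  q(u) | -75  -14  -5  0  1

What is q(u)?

q(u) = -2u^4 + 4u^3 + 3u - 5

Write q(u) = au^4 + bu^3 + cu^2 + du + e. Substituting each data point gives a linear system:
  16a - 8b + 4c - 2d + e = -75
  a - b + c - d + e = -14
  e = -5
  a + b + c + d + e = 0
  16a + 8b + 4c + 2d + e = 1
Solving the system yields a = -2, b = 4, c = 0, d = 3, e = -5.
So q(u) = -2u⁴ + 4u³ + 3u - 5.
Check: q(1) = 0. ✓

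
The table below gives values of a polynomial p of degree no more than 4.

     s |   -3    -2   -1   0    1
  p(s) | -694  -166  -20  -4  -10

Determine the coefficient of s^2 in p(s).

-5

Write p(s) = as^4 + bs^3 + cs^2 + ds + e. Substituting each data point gives a linear system:
  81a - 27b + 9c - 3d + e = -694
  16a - 8b + 4c - 2d + e = -166
  a - b + c - d + e = -20
  e = -4
  a + b + c + d + e = -10
Solving the system yields a = -6, b = 6, c = -5, d = -1, e = -4.
So p(s) = -6s⁴ + 6s³ - 5s² - s - 4.
The coefficient of s^2 is -5.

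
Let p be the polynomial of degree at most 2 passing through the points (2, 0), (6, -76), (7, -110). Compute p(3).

Write p(t) = at^2 + bt + c. Substituting each data point gives a linear system:
  4a + 2b + c = 0
  36a + 6b + c = -76
  49a + 7b + c = -110
Solving the system yields a = -3, b = 5, c = 2.
So p(t) = -3t^2 + 5t + 2.
Then p(3) = -10.

-10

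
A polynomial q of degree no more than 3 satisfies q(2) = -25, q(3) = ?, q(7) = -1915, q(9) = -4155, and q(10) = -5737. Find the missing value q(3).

-123

The 4 known points determine the degree-3 polynomial uniquely.
Write q(x) = ax^3 + bx^2 + cx + d. Substituting each data point gives a linear system:
  8a + 4b + 2c + d = -25
  343a + 49b + 7c + d = -1915
  729a + 81b + 9c + d = -4155
  1000a + 100b + 10c + d = -5737
Solving the system yields a = -6, b = 2, c = 6, d = 3.
So q(x) = -6x^3 + 2x^2 + 6x + 3.
Then q(3) = -123.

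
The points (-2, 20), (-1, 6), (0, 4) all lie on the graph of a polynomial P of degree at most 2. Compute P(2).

36

Using the Lagrange interpolation formula with nodes -2, -1, 0:
  L_0(n) = (n + 1)n / 2
  L_1(n) = (n + 2)n / -1
  L_2(n) = (n + 2)(n + 1) / 2
Then P(n) = 20·L_0(n) + 6·L_1(n) + 4·L_2(n).
Expanding and collecting terms gives P(n) = 6n^2 + 4n + 4.
Evaluating at n = 2: P(2) = 36.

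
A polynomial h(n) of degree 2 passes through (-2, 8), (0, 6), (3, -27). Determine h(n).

h(n) = -2n^2 - 5n + 6

Write h(n) = an^2 + bn + c. Substituting each data point gives a linear system:
  4a - 2b + c = 8
  c = 6
  9a + 3b + c = -27
Solving the system yields a = -2, b = -5, c = 6.
So h(n) = -2n² - 5n + 6.
Check: h(-2) = 8. ✓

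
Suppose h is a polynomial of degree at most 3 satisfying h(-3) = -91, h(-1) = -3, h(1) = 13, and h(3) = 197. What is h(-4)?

Write h(s) = as^3 + bs^2 + cs + d. Substituting each data point gives a linear system:
  -27a + 9b - 3c + d = -91
  -a + b - c + d = -3
  a + b + c + d = 13
  27a + 9b + 3c + d = 197
Solving the system yields a = 5, b = 6, c = 3, d = -1.
So h(s) = 5s^3 + 6s^2 + 3s - 1.
Then h(-4) = -237.

-237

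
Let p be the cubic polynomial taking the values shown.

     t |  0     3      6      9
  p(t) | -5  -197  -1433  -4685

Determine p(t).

Write p(t) = at^3 + bt^2 + ct + d. Substituting each data point gives a linear system:
  d = -5
  27a + 9b + 3c + d = -197
  216a + 36b + 6c + d = -1433
  729a + 81b + 9c + d = -4685
Solving the system yields a = -6, b = -4, c = 2, d = -5.
So p(t) = -6t³ - 4t² + 2t - 5.
Check: p(3) = -197. ✓

p(t) = -6t^3 - 4t^2 + 2t - 5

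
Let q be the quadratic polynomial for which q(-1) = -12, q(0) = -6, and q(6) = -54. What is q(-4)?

-54

Write q(t) = at^2 + bt + c. Substituting each data point gives a linear system:
  a - b + c = -12
  c = -6
  36a + 6b + c = -54
Solving the system yields a = -2, b = 4, c = -6.
So q(t) = -2t² + 4t - 6.
Then q(-4) = -54.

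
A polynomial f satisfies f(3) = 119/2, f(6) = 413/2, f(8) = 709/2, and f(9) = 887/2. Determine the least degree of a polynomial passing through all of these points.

Divided differences on the nodes 3, 6, 8, 9:
  order 0: 119/2  413/2  709/2  887/2
  order 1: 49  74  89
  order 2: 5  5
  order 3: 0
The order-2 divided differences are all 5 (nonzero) and every higher order vanishes, so the data lies on a polynomial of degree exactly 2.

2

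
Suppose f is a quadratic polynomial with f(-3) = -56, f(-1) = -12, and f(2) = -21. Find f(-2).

-29

Write f(x) = ax^2 + bx + c. Substituting each data point gives a linear system:
  9a - 3b + c = -56
  a - b + c = -12
  4a + 2b + c = -21
Solving the system yields a = -5, b = 2, c = -5.
So f(x) = -5x^2 + 2x - 5.
Then f(-2) = -29.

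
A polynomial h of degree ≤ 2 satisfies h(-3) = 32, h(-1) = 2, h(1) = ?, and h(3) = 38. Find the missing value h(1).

4

The 3 known points determine the degree-2 polynomial uniquely.
Write h(s) = as^2 + bs + c. Substituting each data point gives a linear system:
  9a - 3b + c = 32
  a - b + c = 2
  9a + 3b + c = 38
Solving the system yields a = 4, b = 1, c = -1.
So h(s) = 4s^2 + s - 1.
Then h(1) = 4.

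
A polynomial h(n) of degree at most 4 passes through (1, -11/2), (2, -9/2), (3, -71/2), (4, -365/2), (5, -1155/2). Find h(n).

h(n) = -2n^4 + 6n^3 - 2n^2 - 5n - 5/2

Using the Lagrange interpolation formula with nodes 1, 2, 3, 4, 5:
  L_0(n) = (n - 2)(n - 3)(n - 4)(n - 5) / 24
  L_1(n) = (n - 1)(n - 3)(n - 4)(n - 5) / -6
  L_2(n) = (n - 1)(n - 2)(n - 4)(n - 5) / 4
  L_3(n) = (n - 1)(n - 2)(n - 3)(n - 5) / -6
  L_4(n) = (n - 1)(n - 2)(n - 3)(n - 4) / 24
Then h(n) = -11/2·L_0(n) - 9/2·L_1(n) - 71/2·L_2(n) - 365/2·L_3(n) - 1155/2·L_4(n).
Expanding and collecting terms gives h(n) = -2n^4 + 6n^3 - 2n^2 - 5n - 5/2.
Check: h(1) = -11/2. ✓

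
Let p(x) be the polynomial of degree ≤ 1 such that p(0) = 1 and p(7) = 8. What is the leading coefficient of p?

1

Write p(x) = ax + b. Substituting each data point gives a linear system:
  b = 1
  7a + b = 8
Solving the system yields a = 1, b = 1.
So p(x) = x + 1.
The leading coefficient is 1.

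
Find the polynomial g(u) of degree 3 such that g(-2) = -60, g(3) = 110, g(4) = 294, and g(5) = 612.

Write g(u) = au^3 + bu^2 + cu + d. Substituting each data point gives a linear system:
  -8a + 4b - 2c + d = -60
  27a + 9b + 3c + d = 110
  64a + 16b + 4c + d = 294
  125a + 25b + 5c + d = 612
Solving the system yields a = 6, b = -5, c = -3, d = 2.
So g(u) = 6u^3 - 5u^2 - 3u + 2.
Check: g(-2) = -60. ✓

g(u) = 6u^3 - 5u^2 - 3u + 2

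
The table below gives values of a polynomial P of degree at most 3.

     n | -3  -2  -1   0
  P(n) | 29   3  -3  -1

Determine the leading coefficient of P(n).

Write P(n) = an^3 + bn^2 + cn + d. Substituting each data point gives a linear system:
  -27a + 9b - 3c + d = 29
  -8a + 4b - 2c + d = 3
  -a + b - c + d = -3
  d = -1
Solving the system yields a = -2, b = -2, c = 2, d = -1.
So P(n) = -2n^3 - 2n^2 + 2n - 1.
The leading coefficient is -2.

-2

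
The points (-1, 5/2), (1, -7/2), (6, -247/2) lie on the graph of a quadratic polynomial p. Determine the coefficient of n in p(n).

-3

Write p(n) = an^2 + bn + c. Substituting each data point gives a linear system:
  a - b + c = 5/2
  a + b + c = -7/2
  36a + 6b + c = -247/2
Solving the system yields a = -3, b = -3, c = 5/2.
So p(n) = -3n^2 - 3n + 5/2.
The coefficient of n is -3.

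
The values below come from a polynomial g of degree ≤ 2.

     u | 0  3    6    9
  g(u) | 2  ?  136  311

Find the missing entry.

33

The 3 known points determine the degree-2 polynomial uniquely.
Write g(u) = au^2 + bu + c. Substituting each data point gives a linear system:
  c = 2
  36a + 6b + c = 136
  81a + 9b + c = 311
Solving the system yields a = 4, b = -5/3, c = 2.
So g(u) = 4u^2 - (5/3)u + 2.
Then g(3) = 33.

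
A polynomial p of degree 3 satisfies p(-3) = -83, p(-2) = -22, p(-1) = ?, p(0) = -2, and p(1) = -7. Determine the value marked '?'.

On equispaced nodes a degree-3 polynomial has vanishing fourth forward difference, so
  p(-3) - 4·p(-2) + 6·p(-1) - 4·p(0) + p(1) = 0.
Substituting the known values and solving for p(-1):
  6·p(-1) = -6
  p(-1) = -1.

-1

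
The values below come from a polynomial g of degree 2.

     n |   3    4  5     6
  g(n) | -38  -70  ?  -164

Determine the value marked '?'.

On equispaced nodes a degree-2 polynomial has vanishing third forward difference, so
  - g(3) + 3·g(4) - 3·g(5) + g(6) = 0.
Substituting the known values and solving for g(5):
  -3·g(5) = 336
  g(5) = -112.

-112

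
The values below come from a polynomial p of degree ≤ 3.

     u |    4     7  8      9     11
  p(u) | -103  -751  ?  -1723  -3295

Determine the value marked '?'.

The 4 known points determine the degree-3 polynomial uniquely.
Write p(u) = au^3 + bu^2 + cu + d. Substituting each data point gives a linear system:
  64a + 16b + 4c + d = -103
  343a + 49b + 7c + d = -751
  729a + 81b + 9c + d = -1723
  1331a + 121b + 11c + d = -3295
Solving the system yields a = -3, b = 6, c = -3, d = 5.
So p(u) = -3u³ + 6u² - 3u + 5.
Then p(8) = -1171.

-1171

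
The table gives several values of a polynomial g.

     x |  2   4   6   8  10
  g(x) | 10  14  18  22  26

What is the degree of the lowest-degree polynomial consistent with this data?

Forward differences of the values at x = 2, 4, 6, 8, 10:
  g  : 10  14  18  22  26
  Δ  : 4  4  4  4
  Δ^2: 0  0  0
  Δ^3: 0  0
  Δ^4: 0
The first differences are constant (4) and nonzero, while all higher differences vanish, so the minimal degree is 1.

1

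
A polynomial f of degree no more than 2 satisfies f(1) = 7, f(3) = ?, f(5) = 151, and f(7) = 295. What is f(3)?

On equispaced nodes a degree-2 polynomial has vanishing third forward difference, so
  - f(1) + 3·f(3) - 3·f(5) + f(7) = 0.
Substituting the known values and solving for f(3):
  3·f(3) = 165
  f(3) = 55.

55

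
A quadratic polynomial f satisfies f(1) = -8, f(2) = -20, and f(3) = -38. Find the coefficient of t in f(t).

Write f(t) = at^2 + bt + c. Substituting each data point gives a linear system:
  a + b + c = -8
  4a + 2b + c = -20
  9a + 3b + c = -38
Solving the system yields a = -3, b = -3, c = -2.
So f(t) = -3t^2 - 3t - 2.
The coefficient of t is -3.

-3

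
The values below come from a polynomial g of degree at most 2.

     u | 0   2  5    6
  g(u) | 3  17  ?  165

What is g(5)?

The 3 known points determine the degree-2 polynomial uniquely.
Write g(u) = au^2 + bu + c. Substituting each data point gives a linear system:
  c = 3
  4a + 2b + c = 17
  36a + 6b + c = 165
Solving the system yields a = 5, b = -3, c = 3.
So g(u) = 5u^2 - 3u + 3.
Then g(5) = 113.

113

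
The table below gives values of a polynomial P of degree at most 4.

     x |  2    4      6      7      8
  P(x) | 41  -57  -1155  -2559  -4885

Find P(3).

Using the Lagrange interpolation formula with nodes 2, 4, 6, 7, 8:
  L_0(x) = (x - 4)(x - 6)(x - 7)(x - 8) / 240
  L_1(x) = (x - 2)(x - 6)(x - 7)(x - 8) / -48
  L_2(x) = (x - 2)(x - 4)(x - 7)(x - 8) / 16
  L_3(x) = (x - 2)(x - 4)(x - 6)(x - 8) / -15
  L_4(x) = (x - 2)(x - 4)(x - 6)(x - 7) / 48
Then P(x) = 41·L_0(x) - 57·L_1(x) - 1155·L_2(x) - 2559·L_3(x) - 4885·L_4(x).
Expanding and collecting terms gives P(x) = -2x^4 + 6x^3 + 3x^2 + 5x + 3.
Evaluating at x = 3: P(3) = 45.

45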